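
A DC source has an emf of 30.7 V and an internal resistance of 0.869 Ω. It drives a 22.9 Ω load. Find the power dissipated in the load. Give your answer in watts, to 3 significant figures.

With r and R in series, I = ε/(r+R); the load dissipates I²R.
I = ε / (r + R) = 30.7 / (0.869 + 22.9) = 1.292 A
P_load = I² R = (1.292)² × 22.9 = 38.20 W

38.2 W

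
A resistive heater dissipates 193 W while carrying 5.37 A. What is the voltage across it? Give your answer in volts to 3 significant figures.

From P = V I = I²R = V²/R, with the two given quantities we get V = P / I.
V = 193 / 5.370 = 35.94 V

35.9 V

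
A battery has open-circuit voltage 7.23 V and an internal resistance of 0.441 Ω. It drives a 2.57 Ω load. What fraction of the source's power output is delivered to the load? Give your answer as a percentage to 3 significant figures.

η = P_load/(P_load+P_int) = I²R/(I²R+I²r) = R/(R+r) — the I² cancels for series elements.
η = R / (R + r) = 2.57 / (2.57 + 0.441) = 0.8535

85.4 %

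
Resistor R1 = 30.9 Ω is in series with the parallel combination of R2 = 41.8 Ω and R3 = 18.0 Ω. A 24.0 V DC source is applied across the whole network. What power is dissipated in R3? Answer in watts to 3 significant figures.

2.68 W

Collapse R2‖R3 to a single equivalent, reducing the network to two series elements.
R_p = (41.8×18.0)/(41.8+18.0) = 12.58 Ω
R_total = 30.9 + 12.58 = 43.48 Ω
I = V / R_total = 24.0 / 43.48 = 0.5520 A
Voltage across the parallel pair: V_p = I × R_p = 0.5520 × 12.58 = 6.945 V
R3 sees V_p directly, so P = V_p² / R3.
P_R3 = (6.945)² / 18.0 = 2.679 W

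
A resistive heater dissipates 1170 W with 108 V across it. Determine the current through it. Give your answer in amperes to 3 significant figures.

Rearranging the power relation for the two known quantities gives I = P / V.
I = 1170 / 108 = 10.83 A

10.8 A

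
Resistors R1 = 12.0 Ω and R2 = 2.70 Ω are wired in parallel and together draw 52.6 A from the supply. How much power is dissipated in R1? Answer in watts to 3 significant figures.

We need the common branch voltage; get it from I_total × R_eq, then P = V²/R for the branch.
1/R_eq = 1/12.0 + 1/2.70 ⇒ R_eq = 2.204 Ω
V = I_total × R_eq = 52.60 × 2.204 = 115.9 V
P_R1 = V² / R1 = (115.9)² / 12.0 = 1120 W

1120 W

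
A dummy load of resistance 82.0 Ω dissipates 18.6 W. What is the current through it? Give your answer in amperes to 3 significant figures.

From P = V I = I²R = V²/R, with the two given quantities we get I = √(P / R).
I = √(18.6 / 82.0) = 0.4763 A

0.476 A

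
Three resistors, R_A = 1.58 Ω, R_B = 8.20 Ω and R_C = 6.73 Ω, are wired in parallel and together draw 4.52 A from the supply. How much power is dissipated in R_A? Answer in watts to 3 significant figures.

15.8 W

We need the common branch voltage; get it from I_total × R_eq, then P = V²/R for the branch.
1/R_eq = 1/1.58 + 1/8.20 + 1/6.73 ⇒ R_eq = 1.107 Ω
V = I_total × R_eq = 4.520 × 1.107 = 5.003 V
P_R_A = V² / R_A = (5.003)² / 1.58 = 15.84 W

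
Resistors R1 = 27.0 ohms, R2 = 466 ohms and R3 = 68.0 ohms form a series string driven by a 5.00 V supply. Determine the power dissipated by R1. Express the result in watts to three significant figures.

The current is common to all series resistors; compute it, then apply P = I²R for the target.
R_total = 27.0 + 466 + 68.0 = 561.0 Ω
I = V / R_total = 5.00 / 561.0 = 0.008913 A
P_R1 = I² × R1 = (0.008913)² × 27.0 = 0.002145 W

0.00214 W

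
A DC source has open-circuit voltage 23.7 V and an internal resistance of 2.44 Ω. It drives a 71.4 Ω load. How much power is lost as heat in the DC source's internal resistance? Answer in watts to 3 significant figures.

0.251 W

The internal resistance carries the same current as the load; P_int = I²r.
I = ε / (r + R) = 23.7 / (2.44 + 71.4) = 0.3210 A
P_int = I² r = (0.3210)² × 2.44 = 0.2514 W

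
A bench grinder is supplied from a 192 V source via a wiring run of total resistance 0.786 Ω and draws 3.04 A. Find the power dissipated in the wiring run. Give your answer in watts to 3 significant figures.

7.26 W

Only the current and the line resistance are needed for the I²R loss.
The wiring run carries the full 3.04 A.
P_line = I² R_line = (3.040)² × 0.786 = 7.264 W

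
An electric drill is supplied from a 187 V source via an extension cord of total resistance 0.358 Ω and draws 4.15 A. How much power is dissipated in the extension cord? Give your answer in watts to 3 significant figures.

6.17 W

The extension cord is a series resistance carrying the load current; its dissipation is I²R_line.
The extension cord carries the full 4.15 A.
P_line = I² R_line = (4.150)² × 0.358 = 6.166 W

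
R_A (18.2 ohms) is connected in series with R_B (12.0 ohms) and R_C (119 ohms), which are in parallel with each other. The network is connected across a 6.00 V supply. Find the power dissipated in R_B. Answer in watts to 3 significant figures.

Reduce the parallel pair to R_p first; the network is then a simple series string.
R_p = (12.0×119)/(12.0+119) = 10.90 Ω
R_total = 18.2 + 10.90 = 29.10 Ω
I = V / R_total = 6.00 / 29.10 = 0.2062 A
Voltage across the parallel pair: V_p = I × R_p = 0.2062 × 10.90 = 2.248 V
R_B sees V_p directly, so P = V_p² / R_B.
P_R_B = (2.248)² / 12.0 = 0.4209 W

0.421 W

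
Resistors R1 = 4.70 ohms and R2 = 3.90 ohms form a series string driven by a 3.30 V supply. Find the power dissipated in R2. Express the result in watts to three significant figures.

In a series string the same current flows through every resistor — find that current, then P = I²R for the one we want.
R_total = 4.70 + 3.90 = 8.600 Ω
I = V / R_total = 3.30 / 8.600 = 0.3837 A
P_R2 = I² × R2 = (0.3837)² × 3.90 = 0.5742 W

0.574 W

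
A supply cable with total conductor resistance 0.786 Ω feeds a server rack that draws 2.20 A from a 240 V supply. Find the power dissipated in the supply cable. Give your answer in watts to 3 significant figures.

3.80 W

Line loss is just I²R for the cable — we know both I and R_line directly.
The supply cable carries the full 2.20 A.
P_line = I² R_line = (2.200)² × 0.786 = 3.804 W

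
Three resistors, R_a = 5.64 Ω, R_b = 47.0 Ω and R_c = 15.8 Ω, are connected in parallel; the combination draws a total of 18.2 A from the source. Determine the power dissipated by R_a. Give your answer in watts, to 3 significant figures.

Parallel branches share V, not I — compute V via R_eq, then use V²/R for the target branch.
1/R_eq = 1/5.64 + 1/47.0 + 1/15.8 ⇒ R_eq = 3.819 Ω
V = I_total × R_eq = 18.20 × 3.819 = 69.50 V
P_R_a = V² / R_a = (69.50)² / 5.64 = 856.4 W

856 W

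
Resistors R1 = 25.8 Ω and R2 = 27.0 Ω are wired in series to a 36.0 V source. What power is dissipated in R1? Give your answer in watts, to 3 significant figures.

Series elements share the same current, so find I first, then use P = I²R.
R_total = 25.8 + 27.0 = 52.80 Ω
I = V / R_total = 36.0 / 52.80 = 0.6818 A
P_R1 = I² × R1 = (0.6818)² × 25.8 = 11.99 W

12.0 W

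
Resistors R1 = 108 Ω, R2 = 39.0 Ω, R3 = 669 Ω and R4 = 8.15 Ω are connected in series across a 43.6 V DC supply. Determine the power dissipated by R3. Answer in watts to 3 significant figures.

1.87 W

Every series element carries the same I. Get I from the total resistance, then P = I² × R3.
R_total = 108 + 39.0 + 669 + 8.15 = 824.1 Ω
I = V / R_total = 43.6 / 824.1 = 0.05290 A
P_R3 = I² × R3 = (0.05290)² × 669 = 1.872 W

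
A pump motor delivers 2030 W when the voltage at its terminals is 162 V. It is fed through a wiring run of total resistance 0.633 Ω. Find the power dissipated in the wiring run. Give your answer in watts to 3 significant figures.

Line loss is just I²R for the cable — we know both I and R_line directly.
I = P / V = 2030 / 162 = 12.53 A through the wiring run.
P_line = I² R_line = (12.53)² × 0.633 = 99.40 W

99.4 W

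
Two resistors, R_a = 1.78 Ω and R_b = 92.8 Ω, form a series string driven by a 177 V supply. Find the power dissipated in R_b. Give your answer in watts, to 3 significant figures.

325 W

Since the resistors are in series they all carry the loop current I = V/R_total; the power in any one is I²R.
R_total = 1.78 + 92.8 = 94.58 Ω
I = V / R_total = 177 / 94.58 = 1.871 A
P_R_b = I² × R_b = (1.871)² × 92.8 = 325.0 W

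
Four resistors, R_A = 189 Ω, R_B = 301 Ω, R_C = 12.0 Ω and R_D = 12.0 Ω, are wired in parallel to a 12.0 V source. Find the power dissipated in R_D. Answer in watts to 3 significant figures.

12.0 W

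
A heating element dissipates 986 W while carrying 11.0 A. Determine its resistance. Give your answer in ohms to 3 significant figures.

8.15 Ω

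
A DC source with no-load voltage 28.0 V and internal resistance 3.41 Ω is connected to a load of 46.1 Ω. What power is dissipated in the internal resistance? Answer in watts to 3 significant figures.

The internal resistance carries the same current as the load; P_int = I²r.
I = ε / (r + R) = 28.0 / (3.41 + 46.1) = 0.5655 A
P_int = I² r = (0.5655)² × 3.41 = 1.091 W

1.09 W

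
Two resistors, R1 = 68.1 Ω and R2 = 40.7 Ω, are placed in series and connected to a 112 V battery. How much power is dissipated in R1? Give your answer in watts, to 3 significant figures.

Since the resistors are in series they all carry the loop current I = V/R_total; the power in any one is I²R.
R_total = 68.1 + 40.7 = 108.8 Ω
I = V / R_total = 112 / 108.8 = 1.029 A
P_R1 = I² × R1 = (1.029)² × 68.1 = 72.16 W

72.2 W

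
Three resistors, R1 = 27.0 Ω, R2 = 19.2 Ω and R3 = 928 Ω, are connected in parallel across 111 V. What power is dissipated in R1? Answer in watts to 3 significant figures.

Parallel branches share the same voltage; P = V²/R gives the branch power in one step.
P_R1 = V² / R1 = (111)² / 27.0 Ω = 456.3 W

456 W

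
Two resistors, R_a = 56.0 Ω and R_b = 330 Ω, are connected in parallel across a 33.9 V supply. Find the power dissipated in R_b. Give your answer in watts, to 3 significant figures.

The supply voltage appears across each parallel branch — just use P = V²/R_b.
P_R_b = V² / R_b = (33.9)² / 330 Ω = 3.482 W

3.48 W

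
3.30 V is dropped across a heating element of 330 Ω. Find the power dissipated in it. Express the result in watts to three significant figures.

V and R are stated; P = V²/R avoids computing the current.
P = (3.30 V)² / 330 Ω = 0.03300 W

0.0330 W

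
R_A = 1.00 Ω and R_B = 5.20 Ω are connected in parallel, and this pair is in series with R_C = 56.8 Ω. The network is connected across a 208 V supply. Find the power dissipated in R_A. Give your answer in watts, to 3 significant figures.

9.16 W

Combine R_A and R_B into their parallel equivalent first, reducing the network to two series resistors.
R_p = (1.00×5.20)/(1.00+5.20) = 0.8387 Ω
R_total = R_p + 56.8 = 0.8387 + 56.8 = 57.64 Ω
I = V / R_total = 208 / 57.64 = 3.609 A
Voltage across the parallel pair: V_p = I × R_p = 3.609 × 0.8387 = 3.027 V
R_A has V_p across it, so P = V_p²/R_A.
P_R_A = (3.027)² / 1.00 = 9.161 W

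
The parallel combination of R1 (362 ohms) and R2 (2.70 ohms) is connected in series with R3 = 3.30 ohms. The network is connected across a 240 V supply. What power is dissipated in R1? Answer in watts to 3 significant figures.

32.0 W

Combine R1 and R2 into their parallel equivalent first, reducing the network to two series resistors.
R_p = (362×2.70)/(362+2.70) = 2.680 Ω
R_total = R_p + 3.30 = 2.680 + 3.30 = 5.980 Ω
I = V / R_total = 240 / 5.980 = 40.13 A
Voltage across the parallel pair: V_p = I × R_p = 40.13 × 2.680 = 107.6 V
R1 sits across V_p; its power is V_p²/R.
P_R1 = (107.6)² / 362 = 31.96 W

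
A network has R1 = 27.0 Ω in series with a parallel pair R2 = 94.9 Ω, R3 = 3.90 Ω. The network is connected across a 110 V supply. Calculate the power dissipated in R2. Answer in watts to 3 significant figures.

1.89 W

First combine the parallel branches into one equivalent R_p, then R1 + R_p is a series pair.
R_p = (94.9×3.90)/(94.9+3.90) = 3.746 Ω
R_total = 27.0 + 3.746 = 30.75 Ω
I = V / R_total = 110 / 30.75 = 3.578 A
Voltage across the parallel pair: V_p = I × R_p = 3.578 × 3.746 = 13.40 V
R2 is across V_p, so use P = V²/R for that branch.
P_R2 = (13.40)² / 94.9 = 1.893 W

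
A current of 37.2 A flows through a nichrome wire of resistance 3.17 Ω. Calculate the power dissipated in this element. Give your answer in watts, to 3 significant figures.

4390 W

Knowing I and R, the power is just I²R — no need to find V first.
P = (37.20 A)² × 3.17 Ω = 4387 W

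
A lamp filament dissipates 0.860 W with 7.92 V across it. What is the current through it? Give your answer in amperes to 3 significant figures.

0.109 A

Rearranging the power relation for the two known quantities gives I = P / V.
I = 0.860 / 7.92 = 0.1086 A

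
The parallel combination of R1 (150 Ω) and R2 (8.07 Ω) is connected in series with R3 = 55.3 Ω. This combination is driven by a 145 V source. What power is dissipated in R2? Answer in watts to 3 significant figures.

Combine R1 and R2 into their parallel equivalent first, reducing the network to two series resistors.
R_p = (150×8.07)/(150+8.07) = 7.658 Ω
R_total = R_p + 55.3 = 7.658 + 55.3 = 62.96 Ω
I = V / R_total = 145 / 62.96 = 2.303 A
Voltage across the parallel pair: V_p = I × R_p = 2.303 × 7.658 = 17.64 V
Use P = V²/R for R2 with V = V_p.
P_R2 = (17.64)² / 8.07 = 38.55 W

38.5 W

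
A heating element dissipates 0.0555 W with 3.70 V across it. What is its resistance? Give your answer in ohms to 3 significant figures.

247 Ω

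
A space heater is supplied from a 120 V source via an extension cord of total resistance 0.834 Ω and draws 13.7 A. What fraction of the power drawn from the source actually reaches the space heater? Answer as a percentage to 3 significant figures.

90.5 %

The extension cord carries the full 13.7 A.
P_line = I² R_line = (13.70)² × 0.834 = 156.5 W
P_source = V I = 120 × 13.70 = 1644 W; P_load = 1487 W
η = P_load / P_source = 1487 / 1644 = 0.9048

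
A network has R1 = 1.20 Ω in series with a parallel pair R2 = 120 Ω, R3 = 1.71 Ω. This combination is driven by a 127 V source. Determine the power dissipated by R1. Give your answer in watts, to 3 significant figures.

Reduce the parallel pair to R_p first; the network is then a simple series string.
R_p = (120×1.71)/(120+1.71) = 1.686 Ω
R_total = 1.20 + 1.686 = 2.886 Ω
I = V / R_total = 127 / 2.886 = 44.01 A
R1 carries the full series current, so P = I²R.
P_R1 = (44.01)² × 1.20 = 2324 W

2320 W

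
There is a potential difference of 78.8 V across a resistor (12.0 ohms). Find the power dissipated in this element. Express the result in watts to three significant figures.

517 W

With V across and R both known, P = V²/R gives the dissipation directly.
P = (78.8 V)² / 12.0 Ω = 517.5 W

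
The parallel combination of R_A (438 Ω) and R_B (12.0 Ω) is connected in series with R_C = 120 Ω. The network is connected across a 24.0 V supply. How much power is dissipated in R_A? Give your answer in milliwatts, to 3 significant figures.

First find R_p for the parallel pair, then treat R_p + R_C as a series loop.
R_p = (438×12.0)/(438+12.0) = 11.68 Ω
R_total = R_p + 120 = 11.68 + 120 = 131.7 Ω
I = V / R_total = 24.0 / 131.7 = 0.1823 A
Voltage across the parallel pair: V_p = I × R_p = 0.1823 × 11.68 = 2.129 V
Use P = V²/R for R_A with V = V_p.
P_R_A = (2.129)² / 438 = 0.01035 W

10.3 mW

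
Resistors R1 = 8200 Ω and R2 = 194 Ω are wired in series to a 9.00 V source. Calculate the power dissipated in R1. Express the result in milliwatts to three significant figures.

9.43 mW

Series elements share the same current, so find I first, then use P = I²R.
R_total = 8200 + 194 = 8394 Ω
I = V / R_total = 9.00 / 8394 = 0.001072 A
P_R1 = I² × R1 = (0.001072)² × 8200 = 0.009427 W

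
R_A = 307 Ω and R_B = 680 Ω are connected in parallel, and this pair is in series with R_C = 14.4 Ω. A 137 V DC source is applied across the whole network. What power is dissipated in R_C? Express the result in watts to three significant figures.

5.30 W

Reduce the parallel combination to a single R_p; the circuit then becomes R_p in series with the remaining resistor.
R_p = (307×680)/(307+680) = 211.5 Ω
R_total = R_p + 14.4 = 211.5 + 14.4 = 225.9 Ω
I = V / R_total = 137 / 225.9 = 0.6064 A
R_C is the series element, so its power is I²R.
P_R_C = (0.6064)² × 14.4 = 5.296 W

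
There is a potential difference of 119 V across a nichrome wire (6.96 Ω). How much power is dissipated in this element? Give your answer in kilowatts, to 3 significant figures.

2.03 kW

With V across and R both known, P = V²/R gives the dissipation directly.
P = (119 V)² / 6.96 Ω = 2035 W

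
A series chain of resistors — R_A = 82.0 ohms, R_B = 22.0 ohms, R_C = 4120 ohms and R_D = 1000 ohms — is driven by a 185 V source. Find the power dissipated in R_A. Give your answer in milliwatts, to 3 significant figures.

103 mW

The current is common to all series resistors; compute it, then apply P = I²R for the target.
R_total = 82.0 + 22.0 + 4120 + 1000 = 5224 Ω
I = V / R_total = 185 / 5224 = 0.03541 A
P_R_A = I² × R_A = (0.03541)² × 82.0 = 0.1028 W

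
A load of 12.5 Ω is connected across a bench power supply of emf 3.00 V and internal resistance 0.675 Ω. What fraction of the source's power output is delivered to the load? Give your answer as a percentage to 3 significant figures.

The source delivers εI, of which I²R reaches the load and I²r is lost; since I is common, η = R/(R+r).
η = R / (R + r) = 12.5 / (12.5 + 0.675) = 0.9488

94.9 %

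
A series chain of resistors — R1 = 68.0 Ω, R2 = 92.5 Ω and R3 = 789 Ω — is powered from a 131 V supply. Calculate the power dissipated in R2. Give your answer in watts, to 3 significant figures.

In a series string the same current flows through every resistor — find that current, then P = I²R for the one we want.
R_total = 68.0 + 92.5 + 789 = 949.5 Ω
I = V / R_total = 131 / 949.5 = 0.1380 A
P_R2 = I² × R2 = (0.1380)² × 92.5 = 1.761 W

1.76 W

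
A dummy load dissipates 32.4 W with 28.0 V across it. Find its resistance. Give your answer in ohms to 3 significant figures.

Rearranging the power relation for the two known quantities gives R = V² / P.
R = (28.0)² / 32.4 = 24.20 Ω

24.2 Ω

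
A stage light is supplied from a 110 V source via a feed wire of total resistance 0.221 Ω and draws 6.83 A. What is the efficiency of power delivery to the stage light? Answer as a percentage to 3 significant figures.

98.6 %

The feed wire carries the full 6.83 A.
P_line = I² R_line = (6.830)² × 0.221 = 10.31 W
P_source = V I = 110 × 6.830 = 751.3 W; P_load = 741.0 W
η = P_load / P_source = 741.0 / 751.3 = 0.9863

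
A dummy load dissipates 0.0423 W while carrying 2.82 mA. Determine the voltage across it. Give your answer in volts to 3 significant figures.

15.0 V

Rearranging the power relation for the two known quantities gives V = P / I.
V = 0.0423 / 0.002820 = 15.00 V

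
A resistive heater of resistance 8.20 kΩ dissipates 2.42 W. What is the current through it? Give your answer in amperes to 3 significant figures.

From P = V I = I²R = V²/R, with the two given quantities we get I = √(P / R).
I = √(2.42 / 8200) = 0.01718 A

0.0172 A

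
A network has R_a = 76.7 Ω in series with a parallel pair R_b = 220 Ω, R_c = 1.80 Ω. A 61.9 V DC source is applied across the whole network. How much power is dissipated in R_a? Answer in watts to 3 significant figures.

Reduce the parallel pair to R_p first; the network is then a simple series string.
R_p = (220×1.80)/(220+1.80) = 1.785 Ω
R_total = 76.7 + 1.785 = 78.49 Ω
I = V / R_total = 61.9 / 78.49 = 0.7887 A
All the current flows through R_a; use P = I²R.
P_R_a = (0.7887)² × 76.7 = 47.71 W

47.7 W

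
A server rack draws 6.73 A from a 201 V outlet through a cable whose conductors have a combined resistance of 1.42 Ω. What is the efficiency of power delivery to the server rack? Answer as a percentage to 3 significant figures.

95.2 %

The cable carries the full 6.73 A.
P_line = I² R_line = (6.730)² × 1.42 = 64.32 W
P_source = V I = 201 × 6.730 = 1353 W; P_load = 1288 W
η = P_load / P_source = 1288 / 1353 = 0.9525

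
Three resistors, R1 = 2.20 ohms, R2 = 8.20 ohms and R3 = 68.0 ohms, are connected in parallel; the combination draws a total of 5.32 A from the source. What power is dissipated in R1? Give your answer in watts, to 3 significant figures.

36.8 W

Parallel branches share V, not I — compute V via R_eq, then use V²/R for the target branch.
1/R_eq = 1/2.20 + 1/8.20 + 1/68.0 ⇒ R_eq = 1.691 Ω
V = I_total × R_eq = 5.320 × 1.691 = 8.999 V
P_R1 = V² / R1 = (8.999)² / 2.20 = 36.81 W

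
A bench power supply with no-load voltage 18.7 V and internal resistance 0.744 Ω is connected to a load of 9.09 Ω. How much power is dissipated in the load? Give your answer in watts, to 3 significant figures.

32.9 W

With r and R in series, I = ε/(r+R); the load dissipates I²R.
I = ε / (r + R) = 18.7 / (0.744 + 9.09) = 1.902 A
P_load = I² R = (1.902)² × 9.09 = 32.87 W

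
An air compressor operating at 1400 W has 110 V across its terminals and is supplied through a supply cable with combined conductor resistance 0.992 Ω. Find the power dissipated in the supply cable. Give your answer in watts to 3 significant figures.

161 W

The supply cable is a series resistance carrying the load current; its dissipation is I²R_line.
I = P / V = 1400 / 110 = 12.73 A through the supply cable.
P_line = I² R_line = (12.73)² × 0.992 = 160.7 W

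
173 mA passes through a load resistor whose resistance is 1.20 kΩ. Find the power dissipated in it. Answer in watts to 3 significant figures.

The current through and the resistance of the element are both given; use P = I²R.
P = (0.1730 A)² × 1200 Ω = 35.91 W

35.9 W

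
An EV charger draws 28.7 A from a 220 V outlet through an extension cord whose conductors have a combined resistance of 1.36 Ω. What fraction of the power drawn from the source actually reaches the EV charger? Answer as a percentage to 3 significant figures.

82.3 %

The extension cord carries the full 28.7 A.
P_line = I² R_line = (28.70)² × 1.36 = 1120 W
P_source = V I = 220 × 28.70 = 6314 W; P_load = 5194 W
η = P_load / P_source = 5194 / 6314 = 0.8226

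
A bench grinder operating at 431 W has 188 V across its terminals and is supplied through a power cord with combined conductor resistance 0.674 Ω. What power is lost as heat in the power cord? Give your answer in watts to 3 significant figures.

3.54 W

Only the current and the line resistance are needed for the I²R loss.
I = P / V = 431 / 188 = 2.293 A through the power cord.
P_line = I² R_line = (2.293)² × 0.674 = 3.542 W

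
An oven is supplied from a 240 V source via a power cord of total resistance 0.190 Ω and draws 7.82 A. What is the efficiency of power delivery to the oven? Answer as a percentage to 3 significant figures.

The power cord carries the full 7.82 A.
P_line = I² R_line = (7.820)² × 0.190 = 11.62 W
P_source = V I = 240 × 7.820 = 1877 W; P_load = 1865 W
η = P_load / P_source = 1865 / 1877 = 0.9938

99.4 %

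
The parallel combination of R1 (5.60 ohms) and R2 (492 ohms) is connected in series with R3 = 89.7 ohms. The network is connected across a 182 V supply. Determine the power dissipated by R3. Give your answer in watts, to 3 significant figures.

Combine R1 and R2 into their parallel equivalent first, reducing the network to two series resistors.
R_p = (5.60×492)/(5.60+492) = 5.537 Ω
R_total = R_p + 89.7 = 5.537 + 89.7 = 95.24 Ω
I = V / R_total = 182 / 95.24 = 1.911 A
R3 carries the full series current, so P = I²R.
P_R3 = (1.911)² × 89.7 = 327.6 W

328 W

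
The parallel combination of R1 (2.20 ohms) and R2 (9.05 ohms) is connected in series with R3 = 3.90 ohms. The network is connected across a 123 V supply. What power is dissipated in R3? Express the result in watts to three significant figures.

1840 W

Collapse the R1‖R2 pair into one equivalent R_p; then R_p and R3 form a series string.
R_p = (2.20×9.05)/(2.20+9.05) = 1.770 Ω
R_total = R_p + 3.90 = 1.770 + 3.90 = 5.670 Ω
I = V / R_total = 123 / 5.670 = 21.69 A
R3 carries the full series current, so P = I²R.
P_R3 = (21.69)² × 3.90 = 1835 W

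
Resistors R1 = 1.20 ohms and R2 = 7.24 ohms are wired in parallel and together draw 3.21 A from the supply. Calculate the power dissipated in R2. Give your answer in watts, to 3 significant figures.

1.51 W

We need the common branch voltage; get it from I_total × R_eq, then P = V²/R for the branch.
1/R_eq = 1/1.20 + 1/7.24 ⇒ R_eq = 1.029 Ω
V = I_total × R_eq = 3.210 × 1.029 = 3.304 V
P_R2 = V² / R2 = (3.304)² / 7.24 = 1.508 W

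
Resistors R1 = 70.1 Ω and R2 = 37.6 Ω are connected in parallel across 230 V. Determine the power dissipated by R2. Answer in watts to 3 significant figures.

Every branch has 230 V across it, so for R2 the power is simply V²/R.
P_R2 = V² / R2 = (230)² / 37.6 Ω = 1407 W

1410 W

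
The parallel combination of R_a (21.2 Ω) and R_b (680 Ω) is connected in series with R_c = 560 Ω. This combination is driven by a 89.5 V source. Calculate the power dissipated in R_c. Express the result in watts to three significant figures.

Collapse the R_a‖R_b pair into one equivalent R_p; then R_p and R_c form a series string.
R_p = (21.2×680)/(21.2+680) = 20.56 Ω
R_total = R_p + 560 = 20.56 + 560 = 580.6 Ω
I = V / R_total = 89.5 / 580.6 = 0.1542 A
All the supply current flows through R_c; use P = I²R_c.
P_R_c = (0.1542)² × 560 = 13.31 W

13.3 W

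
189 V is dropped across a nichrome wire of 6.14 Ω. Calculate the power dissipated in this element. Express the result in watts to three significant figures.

5820 W

With V across and R both known, P = V²/R gives the dissipation directly.
P = (189 V)² / 6.14 Ω = 5818 W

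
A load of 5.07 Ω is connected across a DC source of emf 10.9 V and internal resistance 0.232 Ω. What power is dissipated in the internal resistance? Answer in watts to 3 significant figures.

0.981 W

The internal resistance carries the same current as the load; P_int = I²r.
I = ε / (r + R) = 10.9 / (0.232 + 5.07) = 2.056 A
P_int = I² r = (2.056)² × 0.232 = 0.9805 W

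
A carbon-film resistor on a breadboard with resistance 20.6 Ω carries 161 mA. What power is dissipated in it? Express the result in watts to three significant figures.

Current and resistance are given, so P = I²R is the direct form.
P = (0.1610 A)² × 20.6 Ω = 0.5340 W

0.534 W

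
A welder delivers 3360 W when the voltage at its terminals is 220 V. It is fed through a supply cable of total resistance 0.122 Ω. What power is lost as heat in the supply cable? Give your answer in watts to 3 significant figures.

Line loss is just I²R for the cable — we know both I and R_line directly.
I = P / V = 3360 / 220 = 15.27 A through the supply cable.
P_line = I² R_line = (15.27)² × 0.122 = 28.46 W

28.5 W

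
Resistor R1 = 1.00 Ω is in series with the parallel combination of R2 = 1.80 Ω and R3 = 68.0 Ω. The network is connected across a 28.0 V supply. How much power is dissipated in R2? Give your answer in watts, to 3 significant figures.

177 W

Replace R2 and R3 with their parallel equivalent so the circuit becomes R1 in series with R_p.
R_p = (1.80×68.0)/(1.80+68.0) = 1.754 Ω
R_total = 1.00 + 1.754 = 2.754 Ω
I = V / R_total = 28.0 / 2.754 = 10.17 A
Voltage across the parallel pair: V_p = I × R_p = 10.17 × 1.754 = 17.83 V
With V_p across R2, its power is V_p²/R2.
P_R2 = (17.83)² / 1.80 = 176.6 W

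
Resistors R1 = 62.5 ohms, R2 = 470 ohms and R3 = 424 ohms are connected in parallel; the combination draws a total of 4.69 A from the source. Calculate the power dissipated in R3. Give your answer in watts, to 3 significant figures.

124 W

Only the total current is stated, so first find the parallel equivalent to get the voltage across the combination.
1/R_eq = 1/62.5 + 1/470 + 1/424 ⇒ R_eq = 48.81 Ω
V = I_total × R_eq = 4.690 × 48.81 = 228.9 V
P_R3 = V² / R3 = (228.9)² / 424 = 123.6 W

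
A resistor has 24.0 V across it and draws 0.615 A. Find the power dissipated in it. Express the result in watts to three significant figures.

Since both terminal voltage and current are stated, P = V I gives the power in one step.
P = 24.0 V × 0.6150 A = 14.76 W

14.8 W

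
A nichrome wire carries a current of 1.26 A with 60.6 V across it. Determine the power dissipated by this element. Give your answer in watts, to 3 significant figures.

76.4 W

Since both terminal voltage and current are stated, P = V I gives the power in one step.
P = 60.6 V × 1.260 A = 76.36 W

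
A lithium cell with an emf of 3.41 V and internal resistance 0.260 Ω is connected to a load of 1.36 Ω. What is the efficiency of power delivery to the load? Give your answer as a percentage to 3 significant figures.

η = P_load/(P_load+P_int) = I²R/(I²R+I²r) = R/(R+r) — the I² cancels for series elements.
η = R / (R + r) = 1.36 / (1.36 + 0.260) = 0.8395

84.0 %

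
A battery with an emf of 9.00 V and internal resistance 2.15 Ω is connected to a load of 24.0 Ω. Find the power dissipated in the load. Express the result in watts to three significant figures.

With r and R in series, I = ε/(r+R); the load dissipates I²R.
I = ε / (r + R) = 9.00 / (2.15 + 24.0) = 0.3442 A
P_load = I² R = (0.3442)² × 24.0 = 2.843 W

2.84 W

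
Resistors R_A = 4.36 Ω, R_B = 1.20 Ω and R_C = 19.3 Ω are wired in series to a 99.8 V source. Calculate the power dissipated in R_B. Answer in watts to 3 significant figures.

19.3 W

Since the resistors are in series they all carry the loop current I = V/R_total; the power in any one is I²R.
R_total = 4.36 + 1.20 + 19.3 = 24.86 Ω
I = V / R_total = 99.8 / 24.86 = 4.014 A
P_R_B = I² × R_B = (4.014)² × 1.20 = 19.34 W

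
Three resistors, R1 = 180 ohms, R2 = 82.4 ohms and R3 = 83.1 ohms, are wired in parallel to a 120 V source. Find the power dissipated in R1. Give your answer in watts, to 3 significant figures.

80.0 W

Parallel branches share the same voltage; P = V²/R gives the branch power in one step.
P_R1 = V² / R1 = (120)² / 180 Ω = 80.00 W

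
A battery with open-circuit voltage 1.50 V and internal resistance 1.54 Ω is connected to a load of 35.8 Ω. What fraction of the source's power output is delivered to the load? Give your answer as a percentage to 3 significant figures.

95.9 %

η = P_load/(P_load+P_int) = I²R/(I²R+I²r) = R/(R+r) — the I² cancels for series elements.
η = R / (R + r) = 35.8 / (35.8 + 1.54) = 0.9588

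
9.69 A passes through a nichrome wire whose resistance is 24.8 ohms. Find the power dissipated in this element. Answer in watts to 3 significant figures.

2330 W

Current and resistance are given, so P = I²R is the direct form.
P = (9.690 A)² × 24.8 Ω = 2329 W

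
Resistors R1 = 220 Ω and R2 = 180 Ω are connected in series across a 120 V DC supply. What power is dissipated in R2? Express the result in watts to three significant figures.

16.2 W

Every series element carries the same I. Get I from the total resistance, then P = I² × R2.
R_total = 220 + 180 = 400.0 Ω
I = V / R_total = 120 / 400.0 = 0.3000 A
P_R2 = I² × R2 = (0.3000)² × 180 = 16.20 W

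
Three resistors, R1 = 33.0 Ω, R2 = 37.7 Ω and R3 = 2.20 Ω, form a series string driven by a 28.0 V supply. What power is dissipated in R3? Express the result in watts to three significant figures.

The current is common to all series resistors; compute it, then apply P = I²R for the target.
R_total = 33.0 + 37.7 + 2.20 = 72.90 Ω
I = V / R_total = 28.0 / 72.90 = 0.3841 A
P_R3 = I² × R3 = (0.3841)² × 2.20 = 0.3246 W

0.325 W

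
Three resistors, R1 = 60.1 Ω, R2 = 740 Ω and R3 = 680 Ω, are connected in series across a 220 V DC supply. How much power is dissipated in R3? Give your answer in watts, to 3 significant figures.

In a series string the same current flows through every resistor — find that current, then P = I²R for the one we want.
R_total = 60.1 + 740 + 680 = 1480 Ω
I = V / R_total = 220 / 1480 = 0.1486 A
P_R3 = I² × R3 = (0.1486)² × 680 = 15.02 W

15.0 W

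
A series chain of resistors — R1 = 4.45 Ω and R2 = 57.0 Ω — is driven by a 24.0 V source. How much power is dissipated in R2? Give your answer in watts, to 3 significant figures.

8.69 W

In a series string the same current flows through every resistor — find that current, then P = I²R for the one we want.
R_total = 4.45 + 57.0 = 61.45 Ω
I = V / R_total = 24.0 / 61.45 = 0.3906 A
P_R2 = I² × R2 = (0.3906)² × 57.0 = 8.695 W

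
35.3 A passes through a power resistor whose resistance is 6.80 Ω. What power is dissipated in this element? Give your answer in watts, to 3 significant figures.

8470 W

The current through and the resistance of the element are both given; use P = I²R.
P = (35.30 A)² × 6.80 Ω = 8473 W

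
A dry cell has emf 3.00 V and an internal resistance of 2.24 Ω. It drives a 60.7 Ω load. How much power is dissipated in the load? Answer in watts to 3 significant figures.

0.138 W

Find the circuit current first, then P = I²R for the load (series elements share I).
I = ε / (r + R) = 3.00 / (2.24 + 60.7) = 0.04766 A
P_load = I² R = (0.04766)² × 60.7 = 0.1379 W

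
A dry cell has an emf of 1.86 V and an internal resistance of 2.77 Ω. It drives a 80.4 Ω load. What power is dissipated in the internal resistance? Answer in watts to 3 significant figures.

0.00139 W

r is in series with the load, so it carries the full circuit current — the loss in it is I²r.
I = ε / (r + R) = 1.86 / (2.77 + 80.4) = 0.02236 A
P_int = I² r = (0.02236)² × 2.77 = 0.001385 W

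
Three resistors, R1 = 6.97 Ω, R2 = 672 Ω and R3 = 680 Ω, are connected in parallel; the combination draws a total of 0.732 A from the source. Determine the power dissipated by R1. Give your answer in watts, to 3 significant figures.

Only the total current is stated, so first find the parallel equivalent to get the voltage across the combination.
1/R_eq = 1/6.97 + 1/672 + 1/680 ⇒ R_eq = 6.829 Ω
V = I_total × R_eq = 0.7320 × 6.829 = 4.999 V
P_R1 = V² / R1 = (4.999)² / 6.97 = 3.585 W

3.59 W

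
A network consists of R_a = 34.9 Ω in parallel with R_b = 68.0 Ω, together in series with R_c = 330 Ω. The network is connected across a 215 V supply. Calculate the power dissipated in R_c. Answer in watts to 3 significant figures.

122 W

First find R_p for the parallel pair, then treat R_p + R_c as a series loop.
R_p = (34.9×68.0)/(34.9+68.0) = 23.06 Ω
R_total = R_p + 330 = 23.06 + 330 = 353.1 Ω
I = V / R_total = 215 / 353.1 = 0.6090 A
R_c carries the full series current, so P = I²R.
P_R_c = (0.6090)² × 330 = 122.4 W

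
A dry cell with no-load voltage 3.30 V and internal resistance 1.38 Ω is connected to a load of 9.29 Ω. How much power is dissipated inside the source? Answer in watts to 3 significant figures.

0.132 W

r is in series with the load, so it carries the full circuit current — the loss in it is I²r.
I = ε / (r + R) = 3.30 / (1.38 + 9.29) = 0.3093 A
P_int = I² r = (0.3093)² × 1.38 = 0.1320 W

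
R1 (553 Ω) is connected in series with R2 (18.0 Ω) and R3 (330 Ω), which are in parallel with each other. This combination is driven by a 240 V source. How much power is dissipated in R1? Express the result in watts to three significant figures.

98.0 W

Collapse R2‖R3 to a single equivalent, reducing the network to two series elements.
R_p = (18.0×330)/(18.0+330) = 17.07 Ω
R_total = 553 + 17.07 = 570.1 Ω
I = V / R_total = 240 / 570.1 = 0.4210 A
R1 is in the main series path, so its power is I²R1.
P_R1 = (0.4210)² × 553 = 98.02 W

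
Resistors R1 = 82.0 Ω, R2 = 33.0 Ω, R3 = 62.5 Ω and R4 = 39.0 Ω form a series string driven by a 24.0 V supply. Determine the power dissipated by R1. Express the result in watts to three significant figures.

1.01 W

Series elements share the same current, so find I first, then use P = I²R.
R_total = 82.0 + 33.0 + 62.5 + 39.0 = 216.5 Ω
I = V / R_total = 24.0 / 216.5 = 0.1109 A
P_R1 = I² × R1 = (0.1109)² × 82.0 = 1.008 W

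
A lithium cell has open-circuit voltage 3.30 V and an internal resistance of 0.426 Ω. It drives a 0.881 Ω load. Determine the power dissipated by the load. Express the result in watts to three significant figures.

5.62 W

The internal resistance and the load are in series, so the same I flows through both; get I from ε/(r+R), then I²R for the load.
I = ε / (r + R) = 3.30 / (0.426 + 0.881) = 2.525 A
P_load = I² R = (2.525)² × 0.881 = 5.616 W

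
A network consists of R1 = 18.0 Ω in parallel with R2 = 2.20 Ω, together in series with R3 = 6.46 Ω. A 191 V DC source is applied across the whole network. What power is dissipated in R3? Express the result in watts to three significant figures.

3320 W

Combine R1 and R2 into their parallel equivalent first, reducing the network to two series resistors.
R_p = (18.0×2.20)/(18.0+2.20) = 1.960 Ω
R_total = R_p + 6.46 = 1.960 + 6.46 = 8.420 Ω
I = V / R_total = 191 / 8.420 = 22.68 A
R3 is the series element, so its power is I²R.
P_R3 = (22.68)² × 6.46 = 3324 W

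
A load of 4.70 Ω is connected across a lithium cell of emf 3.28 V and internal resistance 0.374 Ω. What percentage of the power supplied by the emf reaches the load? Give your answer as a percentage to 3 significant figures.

Both r and R carry the same current, so the power split is just the resistance split: η = R/(R+r).
η = R / (R + r) = 4.70 / (4.70 + 0.374) = 0.9263

92.6 %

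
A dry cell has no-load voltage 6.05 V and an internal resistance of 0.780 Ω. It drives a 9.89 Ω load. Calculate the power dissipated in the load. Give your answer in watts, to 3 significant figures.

Find the circuit current first, then P = I²R for the load (series elements share I).
I = ε / (r + R) = 6.05 / (0.780 + 9.89) = 0.5670 A
P_load = I² R = (0.5670)² × 9.89 = 3.180 W

3.18 W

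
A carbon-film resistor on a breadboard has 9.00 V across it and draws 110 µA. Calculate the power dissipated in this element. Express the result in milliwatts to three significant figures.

0.990 mW

With V and I both given, power follows immediately from P = V I.
P = 9.00 V × 0.0001100 A = 0.0009900 W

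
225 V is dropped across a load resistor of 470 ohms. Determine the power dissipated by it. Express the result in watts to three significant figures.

With V across and R both known, P = V²/R gives the dissipation directly.
P = (225 V)² / 470 Ω = 107.7 W

108 W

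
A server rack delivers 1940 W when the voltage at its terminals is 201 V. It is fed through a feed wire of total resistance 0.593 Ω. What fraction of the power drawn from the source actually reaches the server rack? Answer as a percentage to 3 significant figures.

97.2 %

I = P / V = 1940 / 201 = 9.652 A through the feed wire.
P_line = I² R_line = (9.652)² × 0.593 = 55.24 W
P_source = P_load + P_line = 1940 + 55.24 = 1995 W
η = P_load / P_source = 1940 / 1995 = 0.9723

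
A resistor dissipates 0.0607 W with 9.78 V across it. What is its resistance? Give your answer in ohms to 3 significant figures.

1580 Ω

From P = V I = I²R = V²/R, with the two given quantities we get R = V² / P.
R = (9.78)² / 0.0607 = 1576 Ω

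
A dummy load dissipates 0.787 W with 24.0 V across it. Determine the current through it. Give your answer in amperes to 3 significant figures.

Rearranging the power relation for the two known quantities gives I = P / V.
I = 0.787 / 24.0 = 0.03279 A

0.0328 A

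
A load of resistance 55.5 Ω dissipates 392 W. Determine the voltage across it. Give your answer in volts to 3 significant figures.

147 V

The two known quantities fix the third via V = √(P R).
V = √(392 × 55.5) = 147.5 V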